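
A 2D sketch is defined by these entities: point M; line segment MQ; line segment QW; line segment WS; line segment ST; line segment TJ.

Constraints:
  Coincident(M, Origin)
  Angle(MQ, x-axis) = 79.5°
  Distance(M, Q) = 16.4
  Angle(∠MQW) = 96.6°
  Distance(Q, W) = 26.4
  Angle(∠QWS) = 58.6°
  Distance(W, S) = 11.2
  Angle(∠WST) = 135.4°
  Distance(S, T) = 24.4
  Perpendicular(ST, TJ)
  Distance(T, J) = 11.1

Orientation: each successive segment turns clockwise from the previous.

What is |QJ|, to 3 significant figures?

7.46

M is at the origin; MQ runs at 79.5° with length 16.4, so Q = (2.99, 16.1). ∠MQW = 96.6° gives QW at -3.90° from the x-axis; with |QW| = 26.4, W = (29.3, 14.3). ∠QWS = 58.6° gives WS at -125° from the x-axis; with |WS| = 11.2, S = (22.9, 5.19). ∠WST = 135.4° gives ST at -170° from the x-axis; with |ST| = 24.4, T = (-1.17, 0.910). ST ⟂ TJ, so TJ runs at 100°; with |TJ| = 11.1, J = (-3.11, 11.8). Then |QJ| = |J − Q| = 7.46.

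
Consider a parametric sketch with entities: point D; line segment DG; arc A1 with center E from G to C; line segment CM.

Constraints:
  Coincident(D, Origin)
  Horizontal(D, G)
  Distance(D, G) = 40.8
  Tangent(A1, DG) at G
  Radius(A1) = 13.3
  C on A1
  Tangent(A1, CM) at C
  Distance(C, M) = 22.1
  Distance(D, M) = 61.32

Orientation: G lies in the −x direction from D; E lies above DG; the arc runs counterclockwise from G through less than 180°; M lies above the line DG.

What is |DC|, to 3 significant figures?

39.3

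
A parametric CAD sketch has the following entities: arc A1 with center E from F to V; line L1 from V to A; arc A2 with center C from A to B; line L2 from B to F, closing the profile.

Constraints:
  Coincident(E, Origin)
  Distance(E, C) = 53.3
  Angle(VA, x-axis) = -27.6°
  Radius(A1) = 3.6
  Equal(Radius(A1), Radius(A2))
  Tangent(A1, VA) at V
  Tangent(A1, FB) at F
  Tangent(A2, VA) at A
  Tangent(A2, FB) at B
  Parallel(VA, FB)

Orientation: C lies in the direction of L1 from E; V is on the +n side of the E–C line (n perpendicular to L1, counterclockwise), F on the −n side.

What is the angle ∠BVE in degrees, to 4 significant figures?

82.31°

The slot axis is L1's direction at -27.6°, so u = (cos -27.6°, sin -27.6°) = (0.8862, -0.4633) and n = (−sin -27.6°, cos -27.6°) = (0.4633, 0.8862). E is at the origin and C lies 53.3 along u from E, so C = 53.3·u = (47.23, -24.69). Tangency of A1 to both parallel lines with radius 3.6 puts V and F at E ± 3.6·n: V = (1.668, 3.190), F = (-1.668, -3.190). Equal radii place A and B the same way about C: A = C + 3.6·n = (48.90, -21.50), B = C − 3.6·n = (45.57, -27.88). Then cos ∠BVE = VB·VE / (|VB||VE|), giving 82.31°.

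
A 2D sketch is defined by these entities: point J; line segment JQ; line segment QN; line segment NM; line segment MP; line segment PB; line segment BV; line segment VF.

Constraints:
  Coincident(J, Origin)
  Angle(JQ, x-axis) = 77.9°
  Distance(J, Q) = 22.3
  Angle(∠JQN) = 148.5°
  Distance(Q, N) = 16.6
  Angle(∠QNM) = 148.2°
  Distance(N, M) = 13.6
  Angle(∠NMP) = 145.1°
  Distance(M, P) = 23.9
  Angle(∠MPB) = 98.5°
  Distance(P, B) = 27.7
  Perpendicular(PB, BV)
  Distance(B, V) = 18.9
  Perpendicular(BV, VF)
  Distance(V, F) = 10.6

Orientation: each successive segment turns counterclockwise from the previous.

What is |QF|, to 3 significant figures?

25.7

J is at the origin; JQ runs at 77.9° with length 22.3, so Q = (4.67, 21.8). ∠JQN = 148.5° gives QN at 109° from the x-axis; with |QN| = 16.6, N = (-0.839, 37.5). ∠QNM = 148.2° gives NM at 141° from the x-axis; with |NM| = 13.6, M = (-11.4, 46.0). ∠NMP = 145.1° gives MP at 176° from the x-axis; with |MP| = 23.9, P = (-35.3, 47.6). ∠MPB = 98.5° gives PB at -102° from the x-axis; with |PB| = 27.7, B = (-41.2, 20.6). PB ⟂ BV, so BV runs at -12.4°; with |BV| = 18.9, V = (-22.8, 16.5). The perpendicularity gives VF at right angles to BV, so VF runs at 77.6°; with |VF| = 10.6, F = (-20.5, 26.8). Then |QF| = |F − Q| = 25.7.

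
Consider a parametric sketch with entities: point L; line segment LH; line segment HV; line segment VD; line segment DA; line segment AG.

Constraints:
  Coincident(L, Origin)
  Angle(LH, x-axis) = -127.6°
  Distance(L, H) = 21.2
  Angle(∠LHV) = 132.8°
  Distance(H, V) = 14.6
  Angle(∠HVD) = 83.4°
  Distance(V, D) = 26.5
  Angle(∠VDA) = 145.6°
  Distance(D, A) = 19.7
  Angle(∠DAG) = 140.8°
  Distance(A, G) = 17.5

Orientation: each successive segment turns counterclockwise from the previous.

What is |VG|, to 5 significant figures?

55.266

L is at the origin; LH runs at -127.6° with length 21.2, so H = (-12.935, -16.797). ∠LHV = 132.8° gives HV at -80.400° from the x-axis; with |HV| = 14.6, V = (-10.500, -31.192). ∠HVD = 83.4° gives VD at 16.200° from the x-axis; with |VD| = 26.5, D = (14.948, -23.799). ∠VDA = 145.6° gives DA at 50.600° from the x-axis; with |DA| = 19.7, A = (27.452, -8.5760). ∠DAG = 140.8° gives AG at 89.800° from the x-axis; with |AG| = 17.5, G = (27.513, 8.9239). Then |VG| = |G − V| = 55.266.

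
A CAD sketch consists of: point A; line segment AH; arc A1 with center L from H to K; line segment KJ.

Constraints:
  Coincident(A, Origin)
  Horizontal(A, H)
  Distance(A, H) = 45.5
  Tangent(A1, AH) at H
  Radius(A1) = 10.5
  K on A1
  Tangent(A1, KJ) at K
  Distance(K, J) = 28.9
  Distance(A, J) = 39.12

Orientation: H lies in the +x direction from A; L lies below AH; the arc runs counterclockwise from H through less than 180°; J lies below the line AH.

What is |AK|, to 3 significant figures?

36.6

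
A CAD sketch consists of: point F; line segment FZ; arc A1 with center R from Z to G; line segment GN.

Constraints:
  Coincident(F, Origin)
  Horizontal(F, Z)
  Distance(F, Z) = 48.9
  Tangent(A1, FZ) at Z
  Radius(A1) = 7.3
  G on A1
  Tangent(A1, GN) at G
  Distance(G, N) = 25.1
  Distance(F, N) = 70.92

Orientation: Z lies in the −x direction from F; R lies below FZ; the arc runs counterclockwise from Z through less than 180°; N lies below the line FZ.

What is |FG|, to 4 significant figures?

55.82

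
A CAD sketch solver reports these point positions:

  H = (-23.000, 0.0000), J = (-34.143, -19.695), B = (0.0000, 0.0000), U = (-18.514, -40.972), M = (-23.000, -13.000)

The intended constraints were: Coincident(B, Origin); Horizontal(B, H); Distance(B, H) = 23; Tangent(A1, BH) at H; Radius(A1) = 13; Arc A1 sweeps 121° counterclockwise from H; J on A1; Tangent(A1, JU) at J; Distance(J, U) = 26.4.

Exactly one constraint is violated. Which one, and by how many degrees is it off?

Tangent(A1, JU) at J — off by 5.30°.

B = (0.00, 0.00) ✓; B.y = 0.00, H.y = 0.00 ✓; |BH| = 23.00 ✓; ∠(MH, HB) = 90.00° ✓; |MH| = 13.00 ✓; bearing(M→J) − bearing(M→H) = 121.0° ✓; |MJ| = 13.00 ✓; ∠(MJ, JU) = 84.70° ✗; |JU| = 26.40 ✓.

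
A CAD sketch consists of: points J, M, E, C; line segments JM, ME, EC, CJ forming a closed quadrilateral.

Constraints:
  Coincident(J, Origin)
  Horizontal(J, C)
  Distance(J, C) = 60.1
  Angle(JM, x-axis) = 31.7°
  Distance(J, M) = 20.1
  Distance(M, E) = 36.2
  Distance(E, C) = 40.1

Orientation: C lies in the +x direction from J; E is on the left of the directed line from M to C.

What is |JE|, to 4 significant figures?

55.95

Checks: |ME| = 36.20 ✓; |EC| = 40.10 ✓.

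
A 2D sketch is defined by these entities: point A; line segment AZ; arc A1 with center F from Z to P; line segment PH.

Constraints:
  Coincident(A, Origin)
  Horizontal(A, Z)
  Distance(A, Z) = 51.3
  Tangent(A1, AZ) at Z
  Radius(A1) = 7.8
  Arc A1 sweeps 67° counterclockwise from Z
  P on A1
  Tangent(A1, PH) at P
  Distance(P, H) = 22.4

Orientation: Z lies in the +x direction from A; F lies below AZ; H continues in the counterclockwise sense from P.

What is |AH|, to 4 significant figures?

43.53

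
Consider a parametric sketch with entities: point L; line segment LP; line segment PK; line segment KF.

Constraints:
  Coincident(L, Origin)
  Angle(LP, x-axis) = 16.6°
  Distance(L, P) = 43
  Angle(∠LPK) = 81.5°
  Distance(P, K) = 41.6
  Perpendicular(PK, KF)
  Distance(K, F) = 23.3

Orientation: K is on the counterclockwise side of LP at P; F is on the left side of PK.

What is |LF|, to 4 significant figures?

40.15

L is at the origin; LP runs at 16.6° with length 43.0, so P = 43.0·(cos 16.6°, sin 16.6°) = (41.21, 12.28). ∠LPK = 81.5°, so PK runs at 16.6° + (180° − 81.5°) = 115.1° from the x-axis; with |PK| = 41.6, K = P + 41.6·(cos 115.1°, sin 115.1°) = (23.56, 49.96). PK ⟂ KF; with |KF| = 23.3 on the left of PK, F = K + 23.3·(-0.9056, -0.4242) = (2.461, 40.07). Then |LF| = |F − L| = 40.15.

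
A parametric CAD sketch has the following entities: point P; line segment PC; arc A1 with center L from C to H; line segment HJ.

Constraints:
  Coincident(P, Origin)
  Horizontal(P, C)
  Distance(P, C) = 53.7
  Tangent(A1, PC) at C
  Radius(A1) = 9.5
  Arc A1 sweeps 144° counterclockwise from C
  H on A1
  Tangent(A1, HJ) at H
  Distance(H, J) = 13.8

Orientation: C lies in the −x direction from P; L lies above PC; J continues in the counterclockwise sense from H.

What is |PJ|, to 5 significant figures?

64.452

On A1, C sits at bearing -90° from L; a 144° counterclockwise sweep puts H at bearing 54°, so H = L + 9.5·(cos 54°, sin 54°) = (-48.116, 17.186). A1 meets HJ tangentially, so LH is at right angles to HJ, so HJ runs along (−sin 54°, cos 54°); with |HJ| = 13.8, J = (-59.280, 25.297). Then |PJ| = |J − P| = 64.452.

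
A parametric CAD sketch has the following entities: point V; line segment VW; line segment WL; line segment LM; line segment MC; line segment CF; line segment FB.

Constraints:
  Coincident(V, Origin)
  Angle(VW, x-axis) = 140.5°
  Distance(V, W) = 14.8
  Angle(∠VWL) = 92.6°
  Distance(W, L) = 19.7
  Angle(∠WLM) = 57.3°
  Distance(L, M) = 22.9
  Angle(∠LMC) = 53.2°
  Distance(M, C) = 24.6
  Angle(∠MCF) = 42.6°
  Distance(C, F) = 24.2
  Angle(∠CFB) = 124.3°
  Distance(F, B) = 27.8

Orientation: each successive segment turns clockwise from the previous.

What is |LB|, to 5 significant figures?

34.996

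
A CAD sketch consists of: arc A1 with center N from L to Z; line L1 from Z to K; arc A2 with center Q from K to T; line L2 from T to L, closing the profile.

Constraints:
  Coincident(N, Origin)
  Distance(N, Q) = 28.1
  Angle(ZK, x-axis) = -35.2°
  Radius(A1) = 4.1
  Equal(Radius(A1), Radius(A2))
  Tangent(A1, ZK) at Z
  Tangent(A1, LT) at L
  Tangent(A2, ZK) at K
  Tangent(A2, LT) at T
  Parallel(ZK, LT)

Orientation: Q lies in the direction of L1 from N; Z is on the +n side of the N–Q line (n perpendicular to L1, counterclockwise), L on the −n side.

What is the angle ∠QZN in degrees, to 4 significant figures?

81.70°

The slot axis is L1's direction at -35.2°, so u = (cos -35.2°, sin -35.2°) = (0.8171, -0.5764) and n = (−sin -35.2°, cos -35.2°) = (0.5764, 0.8171). N is at the origin and Q lies 28.1 along u from N, so Q = 28.1·u = (22.96, -16.20). Tangency of A1 to both parallel lines with radius 4.1 puts Z and L at N ± 4.1·n: Z = (2.363, 3.350), L = (-2.363, -3.350). Then cos ∠QZN = ZQ·ZN / (|ZQ||ZN|), giving 81.70°.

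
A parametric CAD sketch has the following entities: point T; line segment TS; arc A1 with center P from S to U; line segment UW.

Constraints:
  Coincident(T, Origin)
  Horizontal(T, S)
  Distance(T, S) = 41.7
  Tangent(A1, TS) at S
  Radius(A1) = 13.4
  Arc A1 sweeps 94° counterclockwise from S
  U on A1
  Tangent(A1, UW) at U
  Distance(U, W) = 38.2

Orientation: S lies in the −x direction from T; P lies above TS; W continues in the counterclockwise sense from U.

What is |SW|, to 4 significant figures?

53.52

T is at the origin; T and S share the same y with |TS| = 41.7 and S on the −x side, so S = (-41.70, 0.000). Since A1 is tangent to TS there, PS ⟂ TS, so P = S + (0, 13.4) = (-41.70, 13.40). On A1, S sits at bearing -90° from P; a 94° counterclockwise sweep puts U at bearing 4°, so U = P + 13.4·(cos 4°, sin 4°) = (-28.33, 14.33). Tangency of A1 to UW means the radius PU is perpendicular to UW, so UW runs along (−sin 4°, cos 4°); with |UW| = 38.2, W = (-31.00, 52.44). Then |SW| = |W − S| = 53.52.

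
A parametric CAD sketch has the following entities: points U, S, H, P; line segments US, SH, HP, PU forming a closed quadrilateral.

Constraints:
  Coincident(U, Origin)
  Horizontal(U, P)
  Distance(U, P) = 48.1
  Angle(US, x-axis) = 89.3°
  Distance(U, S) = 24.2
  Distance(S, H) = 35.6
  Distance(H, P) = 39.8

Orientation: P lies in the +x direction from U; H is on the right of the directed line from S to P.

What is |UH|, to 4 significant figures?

13.99

Checks: U.y = 0.00, P.y = 0.00 ✓; |SH| = 35.60 ✓; |HP| = 39.80 ✓.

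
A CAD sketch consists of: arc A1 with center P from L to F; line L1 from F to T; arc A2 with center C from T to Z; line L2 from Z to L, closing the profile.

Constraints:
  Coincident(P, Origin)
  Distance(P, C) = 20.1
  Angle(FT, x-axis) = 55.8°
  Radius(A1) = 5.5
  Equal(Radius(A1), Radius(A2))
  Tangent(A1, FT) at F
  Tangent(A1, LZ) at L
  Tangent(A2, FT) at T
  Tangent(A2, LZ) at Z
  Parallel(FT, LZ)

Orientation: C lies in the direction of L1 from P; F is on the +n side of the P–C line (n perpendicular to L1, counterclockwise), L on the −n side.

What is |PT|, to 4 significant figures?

20.84

Tangency of A1 to both parallel lines with radius 5.5 puts F and L at P ± 5.5·n: F = (-4.549, 3.091), L = (4.549, -3.091). Equal radii place T and Z the same way about C: T = C + 5.5·n = (6.749, 19.72), Z = C − 5.5·n = (15.85, 13.53). Then |PT| = |T − P| = 20.84.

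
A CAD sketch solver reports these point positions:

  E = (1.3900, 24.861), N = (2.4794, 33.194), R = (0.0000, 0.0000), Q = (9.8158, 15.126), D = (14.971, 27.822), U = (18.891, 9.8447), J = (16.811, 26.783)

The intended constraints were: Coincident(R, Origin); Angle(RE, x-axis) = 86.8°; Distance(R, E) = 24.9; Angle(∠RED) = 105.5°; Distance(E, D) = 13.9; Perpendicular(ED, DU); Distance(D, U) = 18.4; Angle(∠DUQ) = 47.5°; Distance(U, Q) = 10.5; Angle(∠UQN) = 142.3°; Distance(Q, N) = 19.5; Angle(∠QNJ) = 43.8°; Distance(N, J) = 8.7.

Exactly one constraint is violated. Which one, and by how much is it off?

Distance(N, J) = 8.7 — off by 7.00.

R = (0.00, 0.00) ✓; RE at 86.80° ✓; |RE| = 24.90 ✓; ∠RED = 105.5° ✓; |ED| = 13.90 ✓; ∠(ED, DU) = 90.00° ✓; |DU| = 18.40 ✓; ∠DUQ = 47.50° ✓; |UQ| = 10.50 ✓; ∠UQN = 142.3° ✓; |QN| = 19.50 ✓; ∠QNJ = 43.80° ✓; |NJ| = 15.70 ✗.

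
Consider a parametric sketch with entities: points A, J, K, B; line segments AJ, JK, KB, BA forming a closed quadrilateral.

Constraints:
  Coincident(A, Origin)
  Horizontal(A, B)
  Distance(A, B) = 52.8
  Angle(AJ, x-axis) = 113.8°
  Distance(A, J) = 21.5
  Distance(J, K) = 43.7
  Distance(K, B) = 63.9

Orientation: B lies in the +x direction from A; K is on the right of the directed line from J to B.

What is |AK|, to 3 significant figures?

24.8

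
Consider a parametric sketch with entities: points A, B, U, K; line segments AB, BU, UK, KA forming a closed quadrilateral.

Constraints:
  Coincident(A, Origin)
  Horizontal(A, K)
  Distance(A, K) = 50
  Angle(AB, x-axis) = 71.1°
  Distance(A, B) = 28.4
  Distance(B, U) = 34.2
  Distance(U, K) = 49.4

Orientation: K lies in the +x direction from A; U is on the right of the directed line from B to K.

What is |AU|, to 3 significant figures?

6.42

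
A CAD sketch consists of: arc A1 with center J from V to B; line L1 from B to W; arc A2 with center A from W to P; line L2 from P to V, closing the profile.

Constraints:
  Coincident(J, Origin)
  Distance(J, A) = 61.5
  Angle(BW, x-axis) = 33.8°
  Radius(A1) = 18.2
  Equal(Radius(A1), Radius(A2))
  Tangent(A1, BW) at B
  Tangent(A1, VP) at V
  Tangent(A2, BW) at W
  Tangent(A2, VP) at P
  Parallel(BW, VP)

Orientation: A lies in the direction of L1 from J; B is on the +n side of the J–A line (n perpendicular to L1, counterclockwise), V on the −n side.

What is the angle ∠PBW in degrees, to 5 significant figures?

30.620°

Tangency of A1 to both parallel lines with radius 18.2 puts B and V at J ± 18.2·n: B = (-10.125, 15.124), V = (10.125, -15.124). Equal radii place W and P the same way about A: W = A + 18.2·n = (40.981, 49.336), P = A − 18.2·n = (61.230, 19.088). Then cos ∠PBW = BP·BW / (|BP||BW|), giving 30.620°.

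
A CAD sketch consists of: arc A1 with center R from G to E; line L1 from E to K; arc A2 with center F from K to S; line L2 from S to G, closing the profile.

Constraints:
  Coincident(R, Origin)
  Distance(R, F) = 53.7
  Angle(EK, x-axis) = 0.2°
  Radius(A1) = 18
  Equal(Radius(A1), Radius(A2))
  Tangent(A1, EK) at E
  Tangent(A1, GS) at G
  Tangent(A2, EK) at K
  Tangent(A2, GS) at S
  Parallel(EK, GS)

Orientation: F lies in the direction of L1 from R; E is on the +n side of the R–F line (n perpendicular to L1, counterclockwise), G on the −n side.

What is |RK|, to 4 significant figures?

56.64

The slot axis is L1's direction at 0.2°, so u = (cos 0.2°, sin 0.2°) = (1.000, 0.003491) and n = (−sin 0.2°, cos 0.2°) = (-0.003491, 1.000). R is at the origin and F lies 53.7 along u from R, so F = 53.7·u = (53.70, 0.1874). Tangency of A1 to both parallel lines with radius 18.0 puts E and G at R ± 18.0·n: E = (-0.06283, 18.00), G = (0.06283, -18.00). Equal radii place K and S the same way about F: K = F + 18.0·n = (53.64, 18.19), S = F − 18.0·n = (53.76, -17.81). Then |RK| = |K − R| = 56.64.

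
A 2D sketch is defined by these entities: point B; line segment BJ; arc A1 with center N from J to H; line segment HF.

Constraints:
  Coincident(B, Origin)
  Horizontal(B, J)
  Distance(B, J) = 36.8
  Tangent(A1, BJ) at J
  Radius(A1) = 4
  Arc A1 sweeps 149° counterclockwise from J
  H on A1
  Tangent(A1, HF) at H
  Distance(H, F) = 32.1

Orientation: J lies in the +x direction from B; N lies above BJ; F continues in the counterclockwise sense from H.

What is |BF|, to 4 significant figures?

26.51

On A1, J sits at bearing -90° from N; a 149° counterclockwise sweep puts H at bearing 59°, so H = N + 4.0·(cos 59°, sin 59°) = (38.86, 7.429). The tangent condition forces NH to be normal to HF, so HF runs along (−sin 59°, cos 59°); with |HF| = 32.1, F = (11.35, 23.96). Then |BF| = |F − B| = 26.51.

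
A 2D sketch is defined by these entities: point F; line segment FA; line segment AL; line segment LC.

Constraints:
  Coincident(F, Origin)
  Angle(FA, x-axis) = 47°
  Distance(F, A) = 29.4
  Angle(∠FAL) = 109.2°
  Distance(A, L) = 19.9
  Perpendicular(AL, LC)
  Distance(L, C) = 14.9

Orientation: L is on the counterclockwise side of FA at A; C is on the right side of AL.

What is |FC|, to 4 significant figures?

51.91

∠FAL = 109.2°, so AL runs at 47.0° + (180° − 109.2°) = 117.8° from the x-axis; with |AL| = 19.9, L = A + 19.9·(cos 117.8°, sin 117.8°) = (10.77, 39.10). AL is perpendicular to LC; with |LC| = 14.9 on the right of AL, C = L + 14.9·(0.8846, 0.4664) = (23.95, 46.05). Then |FC| = |C − F| = 51.91.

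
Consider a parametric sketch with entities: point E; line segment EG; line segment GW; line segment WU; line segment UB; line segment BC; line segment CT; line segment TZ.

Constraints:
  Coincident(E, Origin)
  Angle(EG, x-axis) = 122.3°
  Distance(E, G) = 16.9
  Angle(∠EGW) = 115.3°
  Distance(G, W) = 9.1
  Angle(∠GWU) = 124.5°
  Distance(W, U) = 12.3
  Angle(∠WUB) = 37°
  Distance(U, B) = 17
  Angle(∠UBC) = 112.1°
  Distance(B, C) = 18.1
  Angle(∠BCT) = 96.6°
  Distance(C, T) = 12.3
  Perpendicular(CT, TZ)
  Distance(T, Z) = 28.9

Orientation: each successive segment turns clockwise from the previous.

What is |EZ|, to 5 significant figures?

23.371

E is at the origin; EG runs at 122.3° with length 16.9, so G = (-9.0306, 14.285). ∠EGW = 115.3° gives GW at 57.600° from the x-axis; with |GW| = 9.1, W = (-4.1545, 21.968). ∠GWU = 124.5° gives WU at 2.1000° from the x-axis; with |WU| = 12.3, U = (8.1372, 22.419). ∠WUB = 37.0° gives UB at -140.90° from the x-axis; with |UB| = 17.0, B = (-5.0556, 11.698). ∠UBC = 112.1° gives BC at 151.20° from the x-axis; with |BC| = 18.1, C = (-20.917, 20.417). ∠BCT = 96.6° gives CT at 67.800° from the x-axis; with |CT| = 12.3, T = (-16.269, 31.805). CT ⟂ TZ, so TZ runs at -22.200°; with |TZ| = 28.9, Z = (10.488, 20.886). Then |EZ| = |Z − E| = 23.371.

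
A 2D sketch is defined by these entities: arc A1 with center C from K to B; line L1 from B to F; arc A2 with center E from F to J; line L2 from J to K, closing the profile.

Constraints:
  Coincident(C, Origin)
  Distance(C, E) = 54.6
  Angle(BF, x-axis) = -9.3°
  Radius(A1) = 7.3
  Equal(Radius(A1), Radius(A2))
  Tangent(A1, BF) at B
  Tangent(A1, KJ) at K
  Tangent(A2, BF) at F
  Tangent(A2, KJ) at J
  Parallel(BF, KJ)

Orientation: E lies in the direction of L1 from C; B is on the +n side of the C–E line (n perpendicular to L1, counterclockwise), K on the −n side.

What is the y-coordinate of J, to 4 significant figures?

-16.03

The slot axis is L1's direction at -9.3°, so u = (cos -9.3°, sin -9.3°) = (0.9869, -0.1616) and n = (−sin -9.3°, cos -9.3°) = (0.1616, 0.9869). C is at the origin and E lies 54.6 along u from C, so E = 54.6·u = (53.88, -8.824). Tangency of A1 to both parallel lines with radius 7.3 puts B and K at C ± 7.3·n: B = (1.180, 7.204), K = (-1.180, -7.204). Equal radii place F and J the same way about E: F = E + 7.3·n = (55.06, -1.620), J = E − 7.3·n = (52.70, -16.03). So J.y = -16.03.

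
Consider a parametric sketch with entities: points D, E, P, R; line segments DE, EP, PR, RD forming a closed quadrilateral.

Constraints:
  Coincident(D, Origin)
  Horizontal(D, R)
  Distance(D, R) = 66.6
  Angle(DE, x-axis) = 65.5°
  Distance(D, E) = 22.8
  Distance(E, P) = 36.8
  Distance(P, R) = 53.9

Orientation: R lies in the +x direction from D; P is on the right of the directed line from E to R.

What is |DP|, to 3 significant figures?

21.7

D is at the origin; DR is horizontal with |DR| = 66.6 and R in +x, so R = (66.6, 0). DE runs at 65.5° with |DE| = 22.8, so E = (9.46, 20.7). P is determined by |EP| = 36.8 and |PR| = 53.9 together: it lies at the intersection of circle(E, 36.8) and circle(R, 53.9). With |ER| = 60.8, the foot of the radical line on ER is 17.6 from E and the perpendicular offset is √(36.8² − 17.6²) = 32.3. Taking the right-of-ER solution: P = (15.0, -15.6).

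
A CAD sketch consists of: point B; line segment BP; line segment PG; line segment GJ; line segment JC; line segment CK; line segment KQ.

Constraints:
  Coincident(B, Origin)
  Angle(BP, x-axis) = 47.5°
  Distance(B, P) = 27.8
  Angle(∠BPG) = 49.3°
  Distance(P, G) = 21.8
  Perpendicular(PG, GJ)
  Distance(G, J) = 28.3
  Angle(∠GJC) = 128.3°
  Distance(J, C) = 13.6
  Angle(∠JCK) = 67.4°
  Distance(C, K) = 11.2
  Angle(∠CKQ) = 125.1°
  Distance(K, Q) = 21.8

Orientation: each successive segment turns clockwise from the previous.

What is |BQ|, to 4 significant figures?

12.59

∠JCK = 67.4° gives CK at 22.50° from the x-axis; with |CK| = 11.2, K = (-6.024, 9.385). ∠CKQ = 125.1° gives KQ at -32.40° from the x-axis; with |KQ| = 21.8, Q = (12.38, -2.296). Then |BQ| = |Q − B| = 12.59.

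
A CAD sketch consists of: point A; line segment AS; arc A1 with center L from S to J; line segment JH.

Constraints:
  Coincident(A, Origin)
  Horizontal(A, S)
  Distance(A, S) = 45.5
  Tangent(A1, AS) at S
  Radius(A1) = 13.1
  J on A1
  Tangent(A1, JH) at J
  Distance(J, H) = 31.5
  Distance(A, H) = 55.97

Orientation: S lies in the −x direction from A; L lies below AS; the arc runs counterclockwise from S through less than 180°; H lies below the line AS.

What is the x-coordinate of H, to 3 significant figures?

-33.3

Checks: A.y = 0.00, S.y = 0.00 ✓; |LJ| = 13.10 ✓; ∠(LJ, JH) = 90.00° ✓; |JH| = 31.50 ✓; |AH| = 55.97 ✓.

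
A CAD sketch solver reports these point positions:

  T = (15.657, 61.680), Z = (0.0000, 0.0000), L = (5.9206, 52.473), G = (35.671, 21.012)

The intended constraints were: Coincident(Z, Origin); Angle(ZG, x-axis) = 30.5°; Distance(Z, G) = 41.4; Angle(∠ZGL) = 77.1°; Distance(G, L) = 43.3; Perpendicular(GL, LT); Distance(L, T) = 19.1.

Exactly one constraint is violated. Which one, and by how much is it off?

Distance(L, T) = 19.1 — off by 5.70.

Z = (0.00, 0.00) ✓; ZG at 30.50° ✓; |ZG| = 41.40 ✓; ∠ZGL = 77.10° ✓; |GL| = 43.30 ✓; ∠(GL, LT) = 90.00° ✓; |LT| = 13.40 ✗.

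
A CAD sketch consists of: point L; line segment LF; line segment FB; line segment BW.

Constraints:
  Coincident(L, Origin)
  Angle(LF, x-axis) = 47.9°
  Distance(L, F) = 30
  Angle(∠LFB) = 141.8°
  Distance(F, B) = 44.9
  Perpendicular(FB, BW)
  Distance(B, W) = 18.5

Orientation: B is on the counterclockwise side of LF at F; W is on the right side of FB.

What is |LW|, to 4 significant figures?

77.86

L is at the origin; LF runs at 47.9° with length 30.0, so F = 30.0·(cos 47.9°, sin 47.9°) = (20.11, 22.26). ∠LFB = 141.8°, so FB runs at 47.9° + (180° − 141.8°) = 86.10° from the x-axis; with |FB| = 44.9, B = F + 44.9·(cos 86.10°, sin 86.10°) = (23.17, 67.06). FB is perpendicular to BW; with |BW| = 18.5 on the right of FB, W = B + 18.5·(0.9977, -0.06802) = (41.62, 65.80). Then |LW| = |W − L| = 77.86.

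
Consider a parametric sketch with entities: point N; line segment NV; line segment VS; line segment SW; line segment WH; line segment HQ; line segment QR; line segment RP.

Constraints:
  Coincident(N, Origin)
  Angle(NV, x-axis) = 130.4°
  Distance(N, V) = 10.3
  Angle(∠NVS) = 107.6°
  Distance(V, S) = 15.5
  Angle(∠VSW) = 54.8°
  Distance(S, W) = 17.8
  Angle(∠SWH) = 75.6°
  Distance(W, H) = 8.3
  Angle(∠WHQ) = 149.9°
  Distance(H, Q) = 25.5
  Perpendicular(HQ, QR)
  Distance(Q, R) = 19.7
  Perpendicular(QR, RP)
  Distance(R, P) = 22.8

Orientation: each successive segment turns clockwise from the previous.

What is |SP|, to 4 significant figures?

3.849

N is at the origin; NV runs at 130.4° with length 10.3, so V = (-6.676, 7.844). ∠NVS = 107.6° gives VS at 58.00° from the x-axis; with |VS| = 15.5, S = (1.538, 20.99). ∠VSW = 54.8° gives SW at -67.20° from the x-axis; with |SW| = 17.8, W = (8.436, 4.579). ∠SWH = 75.6° gives WH at -171.6° from the x-axis; with |WH| = 8.3, H = (0.2249, 3.367). ∠WHQ = 149.9° gives HQ at 158.3° from the x-axis; with |HQ| = 25.5, Q = (-23.47, 12.80). The perpendicularity gives QR at right angles to HQ, so QR runs at 68.30°; with |QR| = 19.7, R = (-16.18, 31.10). The perpendicularity gives RP at right angles to QR, so RP runs at -21.70°; with |RP| = 22.8, P = (5.000, 22.67). Then |SP| = |P − S| = 3.849.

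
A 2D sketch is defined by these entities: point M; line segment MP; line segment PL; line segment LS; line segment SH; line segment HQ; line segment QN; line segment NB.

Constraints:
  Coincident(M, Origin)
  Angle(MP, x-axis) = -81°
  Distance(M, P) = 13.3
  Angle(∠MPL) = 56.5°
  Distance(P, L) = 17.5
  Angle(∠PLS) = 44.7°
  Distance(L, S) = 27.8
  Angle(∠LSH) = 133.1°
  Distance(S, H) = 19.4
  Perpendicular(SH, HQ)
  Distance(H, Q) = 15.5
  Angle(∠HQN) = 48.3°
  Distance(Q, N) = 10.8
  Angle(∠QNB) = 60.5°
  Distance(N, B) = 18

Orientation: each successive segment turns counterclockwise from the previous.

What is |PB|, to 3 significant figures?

34.4

M is at the origin; MP runs at -81.0° with length 13.3, so P = (2.08, -13.1). ∠MPL = 56.5° gives PL at 42.5° from the x-axis; with |PL| = 17.5, L = (15.0, -1.31). ∠PLS = 44.7° gives LS at 178° from the x-axis; with |LS| = 27.8, S = (-12.8, -0.246). ∠LSH = 133.1° gives SH at -135° from the x-axis; with |SH| = 19.4, H = (-26.6, -13.9). SH ⟂ HQ, so HQ runs at -45.3°; with |HQ| = 15.5, Q = (-15.7, -24.9). ∠HQN = 48.3° gives QN at 86.4° from the x-axis; with |QN| = 10.8, N = (-15.0, -14.1). ∠QNB = 60.5° gives NB at -154° from the x-axis; with |NB| = 18.0, B = (-31.2, -22.0). Then |PB| = |B − P| = 34.4.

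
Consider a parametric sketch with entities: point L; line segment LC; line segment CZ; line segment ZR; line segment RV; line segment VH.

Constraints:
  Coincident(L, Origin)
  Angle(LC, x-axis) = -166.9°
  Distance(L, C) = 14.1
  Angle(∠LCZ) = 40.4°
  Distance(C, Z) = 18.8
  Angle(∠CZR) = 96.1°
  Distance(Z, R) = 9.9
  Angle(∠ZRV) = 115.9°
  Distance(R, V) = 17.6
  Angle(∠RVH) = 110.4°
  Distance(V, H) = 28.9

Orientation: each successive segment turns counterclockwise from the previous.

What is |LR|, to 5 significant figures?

9.1416

∠LCZ = 40.4° gives CZ at -27.300° from the x-axis; with |CZ| = 18.8, Z = (2.9729, -11.818). ∠CZR = 96.1° gives ZR at 56.600° from the x-axis; with |ZR| = 9.9, R = (8.4227, -3.5534). Then |LR| = |R − L| = 9.1416.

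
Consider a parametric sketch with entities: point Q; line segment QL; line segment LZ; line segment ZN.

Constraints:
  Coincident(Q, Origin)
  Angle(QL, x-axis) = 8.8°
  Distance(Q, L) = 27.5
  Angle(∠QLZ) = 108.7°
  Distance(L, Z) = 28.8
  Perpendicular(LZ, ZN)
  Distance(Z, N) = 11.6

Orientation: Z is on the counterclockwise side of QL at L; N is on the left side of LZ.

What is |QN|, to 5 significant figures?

40.296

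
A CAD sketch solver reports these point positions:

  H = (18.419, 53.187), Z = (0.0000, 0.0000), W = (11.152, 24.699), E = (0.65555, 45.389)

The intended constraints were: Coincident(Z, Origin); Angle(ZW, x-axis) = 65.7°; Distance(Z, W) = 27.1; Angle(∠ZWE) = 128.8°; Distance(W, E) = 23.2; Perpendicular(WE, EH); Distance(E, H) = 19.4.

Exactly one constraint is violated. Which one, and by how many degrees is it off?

Perpendicular(WE, EH) — off by 3.20°.

Z = (0.00, 0.00) ✓; ZW at 65.70° ✓; |ZW| = 27.10 ✓; ∠ZWE = 128.8° ✓; |WE| = 23.20 ✓; ∠(WE, EH) = 93.20° ✗; |EH| = 19.40 ✓.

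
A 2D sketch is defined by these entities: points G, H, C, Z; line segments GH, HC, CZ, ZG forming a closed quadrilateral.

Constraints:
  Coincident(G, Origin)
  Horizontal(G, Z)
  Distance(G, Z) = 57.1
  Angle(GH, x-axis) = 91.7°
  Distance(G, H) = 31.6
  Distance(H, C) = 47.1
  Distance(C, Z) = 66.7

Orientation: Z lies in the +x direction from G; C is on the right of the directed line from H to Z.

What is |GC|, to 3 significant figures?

16.9

Checks: G = (0.00, 0.00) ✓; |HC| = 47.10 ✓; |CZ| = 66.70 ✓.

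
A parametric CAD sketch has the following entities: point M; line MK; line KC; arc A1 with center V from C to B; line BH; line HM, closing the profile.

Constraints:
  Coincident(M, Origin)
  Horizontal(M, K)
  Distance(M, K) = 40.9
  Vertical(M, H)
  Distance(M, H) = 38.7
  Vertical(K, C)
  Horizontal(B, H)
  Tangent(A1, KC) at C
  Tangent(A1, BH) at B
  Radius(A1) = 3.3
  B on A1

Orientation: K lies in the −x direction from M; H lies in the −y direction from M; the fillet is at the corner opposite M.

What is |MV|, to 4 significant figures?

51.64

M and H share the same x with |MH| = 38.7 and H on the −y side, so H = (0.000, -38.70). The virtual corner opposite M is at (-40.90, -38.70). The tangent condition forces VC to be normal to KC and since A1 is tangent to BH there, VB ⟂ BH, with radius 3.3, so the center V sits 3.3 in from both sides at V = (-37.60, -35.40). Then |MV| = |V − M| = 51.64.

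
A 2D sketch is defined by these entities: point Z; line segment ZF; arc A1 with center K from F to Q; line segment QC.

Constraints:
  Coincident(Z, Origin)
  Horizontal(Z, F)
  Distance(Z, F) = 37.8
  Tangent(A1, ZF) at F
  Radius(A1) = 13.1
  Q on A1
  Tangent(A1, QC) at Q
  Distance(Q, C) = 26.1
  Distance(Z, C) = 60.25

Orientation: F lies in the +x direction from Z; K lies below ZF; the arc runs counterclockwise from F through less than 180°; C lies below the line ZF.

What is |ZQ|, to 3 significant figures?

34.6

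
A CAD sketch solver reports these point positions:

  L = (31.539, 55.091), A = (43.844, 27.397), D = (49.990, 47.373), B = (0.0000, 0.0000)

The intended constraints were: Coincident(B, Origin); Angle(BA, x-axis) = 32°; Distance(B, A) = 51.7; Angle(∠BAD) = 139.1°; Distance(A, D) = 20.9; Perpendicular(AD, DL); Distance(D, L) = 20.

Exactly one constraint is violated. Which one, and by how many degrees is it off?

Perpendicular(AD, DL) — off by 5.60°.

B = (0.00, 0.00) ✓; BA at 32.00° ✓; |BA| = 51.70 ✓; ∠BAD = 139.1° ✓; |AD| = 20.90 ✓; ∠(AD, DL) = 84.40° ✗; |DL| = 20.00 ✓.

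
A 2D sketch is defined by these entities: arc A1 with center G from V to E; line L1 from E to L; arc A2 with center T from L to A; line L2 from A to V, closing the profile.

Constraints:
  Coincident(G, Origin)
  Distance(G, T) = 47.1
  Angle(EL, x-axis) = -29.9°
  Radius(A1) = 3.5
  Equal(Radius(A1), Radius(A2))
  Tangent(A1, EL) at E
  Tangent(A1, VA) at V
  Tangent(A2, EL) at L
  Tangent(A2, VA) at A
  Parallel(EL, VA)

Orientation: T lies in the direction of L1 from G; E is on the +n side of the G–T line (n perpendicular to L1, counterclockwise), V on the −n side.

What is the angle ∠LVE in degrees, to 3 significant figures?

81.5°

The slot axis is L1's direction at -29.9°, so u = (cos -29.9°, sin -29.9°) = (0.867, -0.498) and n = (−sin -29.9°, cos -29.9°) = (0.498, 0.867). G is at the origin and T lies 47.1 along u from G, so T = 47.1·u = (40.8, -23.5). Tangency of A1 to both parallel lines with radius 3.5 puts E and V at G ± 3.5·n: E = (1.74, 3.03), V = (-1.74, -3.03). Equal radii place L and A the same way about T: L = T + 3.5·n = (42.6, -20.4), A = T − 3.5·n = (39.1, -26.5). Then cos ∠LVE = VL·VE / (|VL||VE|), giving 81.5°.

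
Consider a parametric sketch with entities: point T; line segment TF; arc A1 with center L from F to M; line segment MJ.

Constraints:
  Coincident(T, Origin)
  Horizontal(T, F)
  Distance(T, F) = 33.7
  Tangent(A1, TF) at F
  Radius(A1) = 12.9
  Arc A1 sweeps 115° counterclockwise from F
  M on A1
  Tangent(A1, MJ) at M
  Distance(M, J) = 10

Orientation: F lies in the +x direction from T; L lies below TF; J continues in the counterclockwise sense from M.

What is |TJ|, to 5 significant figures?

37.945

T is at the origin; TF is horizontal with |TF| = 33.7 and F on the +x side, so F = (33.700, 0.0000). Tangency of A1 to TF means the radius LF is perpendicular to TF, so L = F + (0, -12.9) = (33.700, -12.900). On A1, F sits at bearing 90° from L; a 115° counterclockwise sweep puts M at bearing 205°, so M = L + 12.9·(cos 205°, sin 205°) = (22.009, -18.352). A1 meets MJ tangentially, so LM is at right angles to MJ, so MJ runs along (−sin 205°, cos 205°); with |MJ| = 10.0, J = (26.235, -27.415). Then |TJ| = |J − T| = 37.945.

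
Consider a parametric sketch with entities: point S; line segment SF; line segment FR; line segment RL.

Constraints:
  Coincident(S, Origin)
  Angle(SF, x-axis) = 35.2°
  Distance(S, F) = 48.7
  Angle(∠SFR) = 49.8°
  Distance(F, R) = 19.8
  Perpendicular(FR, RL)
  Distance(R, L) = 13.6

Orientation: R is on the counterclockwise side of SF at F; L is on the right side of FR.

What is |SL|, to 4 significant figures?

52.11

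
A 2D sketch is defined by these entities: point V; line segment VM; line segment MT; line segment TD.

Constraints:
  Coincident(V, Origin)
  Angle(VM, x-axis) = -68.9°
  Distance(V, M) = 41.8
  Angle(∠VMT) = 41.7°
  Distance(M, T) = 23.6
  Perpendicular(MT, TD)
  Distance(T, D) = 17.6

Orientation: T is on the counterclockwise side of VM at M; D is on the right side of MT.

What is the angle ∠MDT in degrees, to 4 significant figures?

53.29°

V is at the origin; VM runs at -68.9° with length 41.8, so M = 41.8·(cos -68.9°, sin -68.9°) = (15.05, -39.00). ∠VMT = 41.7°, so MT runs at -68.9° + (180° − 41.7°) = 69.40° from the x-axis; with |MT| = 23.6, T = M + 23.6·(cos 69.40°, sin 69.40°) = (23.35, -16.91). The perpendicularity gives TD at right angles to MT; with |TD| = 17.6 on the right of MT, D = T + 17.6·(0.9361, -0.3518) = (39.83, -23.10). Then cos ∠MDT = DM·DT / (|DM||DT|), giving 53.29°.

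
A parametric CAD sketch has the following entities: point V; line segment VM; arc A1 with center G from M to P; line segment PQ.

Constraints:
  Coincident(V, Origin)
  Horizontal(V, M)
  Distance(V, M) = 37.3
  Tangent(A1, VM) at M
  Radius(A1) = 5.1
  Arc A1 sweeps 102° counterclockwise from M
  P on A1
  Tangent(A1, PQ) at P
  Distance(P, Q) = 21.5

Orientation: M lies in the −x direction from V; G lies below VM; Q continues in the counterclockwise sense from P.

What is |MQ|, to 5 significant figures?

27.195

On A1, M sits at bearing 90° from G; a 102° counterclockwise sweep puts P at bearing 192°, so P = G + 5.1·(cos 192°, sin 192°) = (-42.289, -6.1603). Since A1 is tangent to PQ there, GP ⟂ PQ, so PQ runs along (−sin 192°, cos 192°); with |PQ| = 21.5, Q = (-37.818, -27.191). Then |MQ| = |Q − M| = 27.195.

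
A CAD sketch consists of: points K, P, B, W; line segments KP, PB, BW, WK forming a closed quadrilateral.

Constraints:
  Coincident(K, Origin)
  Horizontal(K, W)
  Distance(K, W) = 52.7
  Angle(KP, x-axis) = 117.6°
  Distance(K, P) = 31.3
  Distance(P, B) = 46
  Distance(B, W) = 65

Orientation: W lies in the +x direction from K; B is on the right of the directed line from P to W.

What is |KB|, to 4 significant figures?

20.49

Checks: |PB| = 46.00 ✓; |BW| = 65.00 ✓.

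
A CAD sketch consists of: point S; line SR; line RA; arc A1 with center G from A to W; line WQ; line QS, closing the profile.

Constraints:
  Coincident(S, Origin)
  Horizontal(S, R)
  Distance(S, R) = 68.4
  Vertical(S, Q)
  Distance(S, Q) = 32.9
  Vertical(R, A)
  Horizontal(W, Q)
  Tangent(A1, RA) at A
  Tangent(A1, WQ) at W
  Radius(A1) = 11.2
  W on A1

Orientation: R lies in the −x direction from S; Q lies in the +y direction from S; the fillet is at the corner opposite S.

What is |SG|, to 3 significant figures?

61.2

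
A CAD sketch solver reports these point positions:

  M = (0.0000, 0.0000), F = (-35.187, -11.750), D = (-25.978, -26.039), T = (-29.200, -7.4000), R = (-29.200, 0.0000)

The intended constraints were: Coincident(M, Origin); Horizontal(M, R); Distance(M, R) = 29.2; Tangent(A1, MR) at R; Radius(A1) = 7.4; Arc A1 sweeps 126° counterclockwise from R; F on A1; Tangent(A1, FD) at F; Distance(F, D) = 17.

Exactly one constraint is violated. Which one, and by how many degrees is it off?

Tangent(A1, FD) at F — off by 3.20°.

M = (0.00, 0.00) ✓; M.y = 0.00, R.y = 0.00 ✓; |MR| = 29.20 ✓; ∠(TR, RM) = 90.00° ✓; |TR| = 7.400 ✓; bearing(T→F) − bearing(T→R) = 126.0° ✓; |TF| = 7.400 ✓; ∠(TF, FD) = 93.20° ✗; |FD| = 17.00 ✓.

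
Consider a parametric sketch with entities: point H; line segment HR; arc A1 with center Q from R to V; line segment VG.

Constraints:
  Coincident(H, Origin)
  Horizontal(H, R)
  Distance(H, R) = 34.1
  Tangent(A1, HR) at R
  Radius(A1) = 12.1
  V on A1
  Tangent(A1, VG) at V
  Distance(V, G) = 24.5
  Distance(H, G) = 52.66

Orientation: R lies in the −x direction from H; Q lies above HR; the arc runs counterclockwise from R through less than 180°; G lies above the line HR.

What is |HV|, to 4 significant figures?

29.40

Checks: |QV| = 12.10 ✓; ∠(QV, VG) = 90.00° ✓; |VG| = 24.50 ✓; |HG| = 52.66 ✓.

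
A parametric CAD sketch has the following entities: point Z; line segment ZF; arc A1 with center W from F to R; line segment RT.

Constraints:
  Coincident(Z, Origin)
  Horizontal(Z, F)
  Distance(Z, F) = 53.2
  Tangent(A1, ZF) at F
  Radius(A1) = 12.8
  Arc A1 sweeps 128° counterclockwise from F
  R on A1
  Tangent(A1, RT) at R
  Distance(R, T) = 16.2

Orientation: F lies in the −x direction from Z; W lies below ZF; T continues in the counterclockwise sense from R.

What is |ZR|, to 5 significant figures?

66.580

The tangent condition forces WF to be normal to ZF, so W = F + (0, -12.8) = (-53.200, -12.800). On A1, F sits at bearing 90° from W; a 128° counterclockwise sweep puts R at bearing 218°, so R = W + 12.8·(cos 218°, sin 218°) = (-63.287, -20.680). Then |ZR| = |R − Z| = 66.580.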